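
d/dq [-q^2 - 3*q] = -2*q - 3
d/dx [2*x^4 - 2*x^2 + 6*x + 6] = 8*x^3 - 4*x + 6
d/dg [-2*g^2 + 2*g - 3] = 2 - 4*g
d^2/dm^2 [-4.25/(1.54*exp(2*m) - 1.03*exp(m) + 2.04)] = (-4.25*(3.08*exp(m) - 1.03)*(6.16*exp(m) - 2.06)*exp(m) + (26.18*exp(m) - 4.3775)*(1.54*exp(2*m) - 1.03*exp(m) + 2.04))*exp(m)/(1.54*exp(2*m) - 1.03*exp(m) + 2.04)^3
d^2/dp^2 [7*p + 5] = 0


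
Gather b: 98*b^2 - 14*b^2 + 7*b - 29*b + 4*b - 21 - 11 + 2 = 84*b^2 - 18*b - 30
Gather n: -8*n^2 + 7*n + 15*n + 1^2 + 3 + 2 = -8*n^2 + 22*n + 6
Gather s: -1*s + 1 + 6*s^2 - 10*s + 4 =6*s^2 - 11*s + 5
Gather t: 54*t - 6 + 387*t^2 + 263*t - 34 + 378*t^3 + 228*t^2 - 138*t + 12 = 378*t^3 + 615*t^2 + 179*t - 28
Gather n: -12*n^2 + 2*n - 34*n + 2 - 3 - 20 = -12*n^2 - 32*n - 21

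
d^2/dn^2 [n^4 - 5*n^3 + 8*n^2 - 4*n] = 12*n^2 - 30*n + 16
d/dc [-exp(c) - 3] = -exp(c)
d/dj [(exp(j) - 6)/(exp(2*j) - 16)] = (-2*(exp(j) - 6)*exp(j) + exp(2*j) - 16)*exp(j)/(exp(2*j) - 16)^2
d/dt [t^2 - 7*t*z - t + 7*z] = 2*t - 7*z - 1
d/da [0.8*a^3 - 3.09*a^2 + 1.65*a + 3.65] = 2.4*a^2 - 6.18*a + 1.65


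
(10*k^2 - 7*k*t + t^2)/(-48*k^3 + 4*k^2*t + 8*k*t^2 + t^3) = (-5*k + t)/(24*k^2 + 10*k*t + t^2)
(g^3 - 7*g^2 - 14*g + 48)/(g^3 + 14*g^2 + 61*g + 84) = (g^2 - 10*g + 16)/(g^2 + 11*g + 28)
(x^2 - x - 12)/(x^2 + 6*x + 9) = (x - 4)/(x + 3)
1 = 1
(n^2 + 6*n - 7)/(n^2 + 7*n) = (n - 1)/n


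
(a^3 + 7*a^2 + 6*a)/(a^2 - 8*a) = (a^2 + 7*a + 6)/(a - 8)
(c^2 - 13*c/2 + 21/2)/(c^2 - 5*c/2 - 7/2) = (c - 3)/(c + 1)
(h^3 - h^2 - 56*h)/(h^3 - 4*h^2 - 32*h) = (h + 7)/(h + 4)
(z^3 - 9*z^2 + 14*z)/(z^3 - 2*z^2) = (z - 7)/z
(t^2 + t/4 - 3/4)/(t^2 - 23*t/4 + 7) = (4*t^2 + t - 3)/(4*t^2 - 23*t + 28)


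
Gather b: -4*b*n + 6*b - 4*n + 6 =b*(6 - 4*n) - 4*n + 6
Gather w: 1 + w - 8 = w - 7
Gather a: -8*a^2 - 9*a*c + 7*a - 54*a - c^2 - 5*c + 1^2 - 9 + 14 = -8*a^2 + a*(-9*c - 47) - c^2 - 5*c + 6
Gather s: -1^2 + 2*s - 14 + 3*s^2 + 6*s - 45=3*s^2 + 8*s - 60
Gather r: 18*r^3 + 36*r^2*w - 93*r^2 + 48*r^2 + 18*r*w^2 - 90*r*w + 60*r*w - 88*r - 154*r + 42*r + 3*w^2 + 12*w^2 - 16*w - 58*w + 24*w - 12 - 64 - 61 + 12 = 18*r^3 + r^2*(36*w - 45) + r*(18*w^2 - 30*w - 200) + 15*w^2 - 50*w - 125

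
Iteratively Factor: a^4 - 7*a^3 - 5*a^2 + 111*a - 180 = (a + 4)*(a^3 - 11*a^2 + 39*a - 45) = (a - 3)*(a + 4)*(a^2 - 8*a + 15) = (a - 5)*(a - 3)*(a + 4)*(a - 3)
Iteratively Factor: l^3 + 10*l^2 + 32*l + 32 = (l + 4)*(l^2 + 6*l + 8) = (l + 2)*(l + 4)*(l + 4)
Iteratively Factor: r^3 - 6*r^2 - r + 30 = (r - 5)*(r^2 - r - 6) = (r - 5)*(r + 2)*(r - 3)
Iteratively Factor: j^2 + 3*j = (j + 3)*(j)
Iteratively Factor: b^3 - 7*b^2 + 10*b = (b)*(b^2 - 7*b + 10) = b*(b - 5)*(b - 2)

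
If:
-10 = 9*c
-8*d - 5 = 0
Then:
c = -10/9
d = -5/8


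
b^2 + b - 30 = (b - 5)*(b + 6)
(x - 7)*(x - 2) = x^2 - 9*x + 14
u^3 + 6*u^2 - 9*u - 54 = (u - 3)*(u + 3)*(u + 6)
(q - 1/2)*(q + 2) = q^2 + 3*q/2 - 1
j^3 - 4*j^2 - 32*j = j*(j - 8)*(j + 4)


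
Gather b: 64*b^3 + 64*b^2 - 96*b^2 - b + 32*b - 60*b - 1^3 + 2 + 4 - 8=64*b^3 - 32*b^2 - 29*b - 3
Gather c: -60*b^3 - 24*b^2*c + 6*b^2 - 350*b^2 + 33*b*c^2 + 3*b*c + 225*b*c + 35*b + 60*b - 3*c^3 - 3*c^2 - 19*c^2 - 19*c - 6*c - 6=-60*b^3 - 344*b^2 + 95*b - 3*c^3 + c^2*(33*b - 22) + c*(-24*b^2 + 228*b - 25) - 6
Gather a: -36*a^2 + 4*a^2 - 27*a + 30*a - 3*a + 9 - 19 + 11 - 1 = -32*a^2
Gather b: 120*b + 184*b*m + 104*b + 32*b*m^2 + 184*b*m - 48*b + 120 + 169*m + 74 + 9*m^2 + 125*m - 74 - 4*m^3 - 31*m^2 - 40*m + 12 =b*(32*m^2 + 368*m + 176) - 4*m^3 - 22*m^2 + 254*m + 132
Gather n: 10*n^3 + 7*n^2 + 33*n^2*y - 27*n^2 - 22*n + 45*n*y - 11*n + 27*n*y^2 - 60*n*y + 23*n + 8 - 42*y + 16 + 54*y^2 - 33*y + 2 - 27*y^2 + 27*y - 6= 10*n^3 + n^2*(33*y - 20) + n*(27*y^2 - 15*y - 10) + 27*y^2 - 48*y + 20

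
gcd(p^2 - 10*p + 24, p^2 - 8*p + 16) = p - 4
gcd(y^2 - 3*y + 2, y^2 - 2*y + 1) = y - 1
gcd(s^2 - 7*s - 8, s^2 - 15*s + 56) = s - 8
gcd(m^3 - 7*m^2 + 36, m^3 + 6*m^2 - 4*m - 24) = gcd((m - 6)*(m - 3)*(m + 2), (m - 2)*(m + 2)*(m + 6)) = m + 2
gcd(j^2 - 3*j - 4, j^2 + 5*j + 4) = j + 1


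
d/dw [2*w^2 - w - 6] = 4*w - 1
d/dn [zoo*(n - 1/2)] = zoo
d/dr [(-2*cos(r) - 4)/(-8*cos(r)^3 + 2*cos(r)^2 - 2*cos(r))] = (31*sin(r)/2 + 23*sin(3*r)/2 + 2*sin(4*r))/((cos(2*r) + 1)*(cos(r) - 2*cos(2*r) - 3)^2)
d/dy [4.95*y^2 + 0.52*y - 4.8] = 9.9*y + 0.52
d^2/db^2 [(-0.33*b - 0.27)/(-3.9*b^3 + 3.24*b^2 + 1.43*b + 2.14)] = (30.1158*b^5 + 24.26112*b^4 - 43.978284*b^3 + 41.021532*b^2 + 7.297776*b - 4.65963)/(59.319*b^9 - 147.8412*b^8 + 57.57102*b^7 - 23.243544*b^6 + 141.136866*b^5 - 15.66234*b^4 - 8.833175*b^3 - 57.64197*b^2 - 19.646484*b - 9.800344)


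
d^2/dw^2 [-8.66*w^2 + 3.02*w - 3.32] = -17.3200000000000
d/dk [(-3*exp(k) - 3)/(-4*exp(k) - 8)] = 3*exp(k)/(4*(exp(k) + 2)^2)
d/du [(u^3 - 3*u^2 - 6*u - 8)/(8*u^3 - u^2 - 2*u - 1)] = (23*u^4 + 92*u^3 + 189*u^2 - 10*u - 10)/(64*u^6 - 16*u^5 - 31*u^4 - 12*u^3 + 6*u^2 + 4*u + 1)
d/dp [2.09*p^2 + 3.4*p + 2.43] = 4.18*p + 3.4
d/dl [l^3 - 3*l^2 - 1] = 3*l*(l - 2)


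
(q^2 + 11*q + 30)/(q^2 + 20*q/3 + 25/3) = 3*(q + 6)/(3*q + 5)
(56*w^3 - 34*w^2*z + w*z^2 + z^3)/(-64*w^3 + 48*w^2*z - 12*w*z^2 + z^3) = (-14*w^2 + 5*w*z + z^2)/(16*w^2 - 8*w*z + z^2)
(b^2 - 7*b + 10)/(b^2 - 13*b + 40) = (b - 2)/(b - 8)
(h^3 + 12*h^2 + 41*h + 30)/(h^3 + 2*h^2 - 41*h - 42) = (h^2 + 11*h + 30)/(h^2 + h - 42)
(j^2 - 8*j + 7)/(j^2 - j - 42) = (j - 1)/(j + 6)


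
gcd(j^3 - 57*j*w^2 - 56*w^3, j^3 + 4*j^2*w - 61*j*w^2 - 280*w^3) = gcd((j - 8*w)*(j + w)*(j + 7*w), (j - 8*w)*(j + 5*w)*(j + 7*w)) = -j^2 + j*w + 56*w^2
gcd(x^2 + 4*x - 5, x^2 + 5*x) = x + 5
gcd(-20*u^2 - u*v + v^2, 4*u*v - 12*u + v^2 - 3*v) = 4*u + v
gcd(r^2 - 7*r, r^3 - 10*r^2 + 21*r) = r^2 - 7*r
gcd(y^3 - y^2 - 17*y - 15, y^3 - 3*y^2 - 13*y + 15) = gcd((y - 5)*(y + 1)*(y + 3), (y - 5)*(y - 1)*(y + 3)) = y^2 - 2*y - 15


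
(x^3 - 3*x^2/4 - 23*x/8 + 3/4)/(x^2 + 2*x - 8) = (8*x^2 + 10*x - 3)/(8*(x + 4))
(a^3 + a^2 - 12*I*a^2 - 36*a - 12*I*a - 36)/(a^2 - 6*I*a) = a + 1 - 6*I - 6*I/a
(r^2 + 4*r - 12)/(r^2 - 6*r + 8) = (r + 6)/(r - 4)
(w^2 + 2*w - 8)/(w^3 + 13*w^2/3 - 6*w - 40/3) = 3*(w + 4)/(3*w^2 + 19*w + 20)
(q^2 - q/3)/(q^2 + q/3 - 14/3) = q*(3*q - 1)/(3*q^2 + q - 14)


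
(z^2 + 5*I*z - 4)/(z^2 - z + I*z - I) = (z + 4*I)/(z - 1)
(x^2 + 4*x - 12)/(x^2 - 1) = (x^2 + 4*x - 12)/(x^2 - 1)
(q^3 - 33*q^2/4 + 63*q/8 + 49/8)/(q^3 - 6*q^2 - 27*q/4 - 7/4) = (4*q - 7)/(2*(2*q + 1))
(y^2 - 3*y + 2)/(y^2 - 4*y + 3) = (y - 2)/(y - 3)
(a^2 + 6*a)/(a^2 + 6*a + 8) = a*(a + 6)/(a^2 + 6*a + 8)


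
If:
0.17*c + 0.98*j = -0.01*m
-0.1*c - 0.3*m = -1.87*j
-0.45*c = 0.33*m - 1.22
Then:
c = 110.00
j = -17.59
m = -146.31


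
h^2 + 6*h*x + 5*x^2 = (h + x)*(h + 5*x)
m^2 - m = m*(m - 1)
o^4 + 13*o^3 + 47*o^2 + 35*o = o*(o + 1)*(o + 5)*(o + 7)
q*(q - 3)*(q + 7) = q^3 + 4*q^2 - 21*q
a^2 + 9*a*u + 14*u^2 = (a + 2*u)*(a + 7*u)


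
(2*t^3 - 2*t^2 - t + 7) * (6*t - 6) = 12*t^4 - 24*t^3 + 6*t^2 + 48*t - 42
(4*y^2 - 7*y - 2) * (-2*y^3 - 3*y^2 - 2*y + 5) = -8*y^5 + 2*y^4 + 17*y^3 + 40*y^2 - 31*y - 10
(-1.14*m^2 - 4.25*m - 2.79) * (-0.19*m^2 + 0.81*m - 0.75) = 0.2166*m^4 - 0.1159*m^3 - 2.0574*m^2 + 0.9276*m + 2.0925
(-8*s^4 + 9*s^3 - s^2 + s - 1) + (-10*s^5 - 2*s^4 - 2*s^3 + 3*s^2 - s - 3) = -10*s^5 - 10*s^4 + 7*s^3 + 2*s^2 - 4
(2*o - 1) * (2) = 4*o - 2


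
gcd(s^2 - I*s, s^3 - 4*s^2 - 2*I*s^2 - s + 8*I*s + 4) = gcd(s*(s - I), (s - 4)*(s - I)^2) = s - I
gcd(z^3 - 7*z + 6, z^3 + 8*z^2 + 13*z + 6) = 1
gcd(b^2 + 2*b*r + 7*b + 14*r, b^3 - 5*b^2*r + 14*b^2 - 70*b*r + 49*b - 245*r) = b + 7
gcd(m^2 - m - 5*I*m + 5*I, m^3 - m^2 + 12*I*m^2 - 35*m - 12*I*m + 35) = m - 1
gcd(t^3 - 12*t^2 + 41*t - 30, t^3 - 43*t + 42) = t^2 - 7*t + 6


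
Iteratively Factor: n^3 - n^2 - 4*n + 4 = (n + 2)*(n^2 - 3*n + 2) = (n - 2)*(n + 2)*(n - 1)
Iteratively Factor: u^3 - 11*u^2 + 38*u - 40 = (u - 2)*(u^2 - 9*u + 20) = (u - 4)*(u - 2)*(u - 5)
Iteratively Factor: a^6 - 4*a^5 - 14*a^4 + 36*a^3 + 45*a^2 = (a)*(a^5 - 4*a^4 - 14*a^3 + 36*a^2 + 45*a) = a*(a + 3)*(a^4 - 7*a^3 + 7*a^2 + 15*a) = a*(a - 5)*(a + 3)*(a^3 - 2*a^2 - 3*a) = a*(a - 5)*(a + 1)*(a + 3)*(a^2 - 3*a) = a*(a - 5)*(a - 3)*(a + 1)*(a + 3)*(a)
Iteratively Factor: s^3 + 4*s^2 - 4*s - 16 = (s - 2)*(s^2 + 6*s + 8) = (s - 2)*(s + 4)*(s + 2)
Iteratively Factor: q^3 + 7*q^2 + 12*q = (q)*(q^2 + 7*q + 12) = q*(q + 4)*(q + 3)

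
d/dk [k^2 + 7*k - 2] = 2*k + 7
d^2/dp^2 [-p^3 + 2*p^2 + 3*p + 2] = 4 - 6*p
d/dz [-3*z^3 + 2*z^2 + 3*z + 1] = -9*z^2 + 4*z + 3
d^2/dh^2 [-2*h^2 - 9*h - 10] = -4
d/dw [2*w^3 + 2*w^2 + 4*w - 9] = 6*w^2 + 4*w + 4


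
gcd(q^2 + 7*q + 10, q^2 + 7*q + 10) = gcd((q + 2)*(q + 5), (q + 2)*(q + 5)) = q^2 + 7*q + 10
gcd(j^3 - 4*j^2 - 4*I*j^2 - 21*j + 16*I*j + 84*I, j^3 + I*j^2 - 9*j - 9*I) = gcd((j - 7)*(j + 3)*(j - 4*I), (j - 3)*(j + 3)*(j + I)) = j + 3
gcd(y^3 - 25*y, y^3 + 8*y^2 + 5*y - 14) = 1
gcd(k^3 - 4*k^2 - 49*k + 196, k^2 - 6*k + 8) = k - 4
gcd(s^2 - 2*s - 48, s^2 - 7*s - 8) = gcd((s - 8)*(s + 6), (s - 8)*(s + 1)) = s - 8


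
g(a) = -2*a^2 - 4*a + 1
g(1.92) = -14.05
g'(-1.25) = 1.00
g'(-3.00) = 8.00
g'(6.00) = -28.00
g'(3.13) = -16.52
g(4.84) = -65.21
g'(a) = -4*a - 4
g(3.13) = -31.11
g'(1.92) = -11.68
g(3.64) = -40.06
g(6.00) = -95.00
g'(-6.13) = 20.52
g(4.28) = -52.76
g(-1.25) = 2.88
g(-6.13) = -49.63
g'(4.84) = -23.36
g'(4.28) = -21.12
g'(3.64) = -18.56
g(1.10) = -5.82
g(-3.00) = -5.00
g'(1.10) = -8.40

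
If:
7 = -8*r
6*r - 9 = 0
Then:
No Solution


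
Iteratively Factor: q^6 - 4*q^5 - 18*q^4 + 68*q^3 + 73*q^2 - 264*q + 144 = (q - 4)*(q^5 - 18*q^3 - 4*q^2 + 57*q - 36) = (q - 4)*(q + 3)*(q^4 - 3*q^3 - 9*q^2 + 23*q - 12) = (q - 4)*(q + 3)^2*(q^3 - 6*q^2 + 9*q - 4) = (q - 4)*(q - 1)*(q + 3)^2*(q^2 - 5*q + 4) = (q - 4)*(q - 1)^2*(q + 3)^2*(q - 4)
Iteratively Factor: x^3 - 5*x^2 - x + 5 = (x - 5)*(x^2 - 1) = (x - 5)*(x + 1)*(x - 1)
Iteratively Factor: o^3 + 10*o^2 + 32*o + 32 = (o + 2)*(o^2 + 8*o + 16) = (o + 2)*(o + 4)*(o + 4)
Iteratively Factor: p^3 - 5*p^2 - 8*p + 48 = (p - 4)*(p^2 - p - 12) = (p - 4)^2*(p + 3)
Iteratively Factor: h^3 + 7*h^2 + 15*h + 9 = (h + 3)*(h^2 + 4*h + 3) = (h + 3)^2*(h + 1)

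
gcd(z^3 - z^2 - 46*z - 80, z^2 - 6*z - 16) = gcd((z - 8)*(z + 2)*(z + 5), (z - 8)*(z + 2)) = z^2 - 6*z - 16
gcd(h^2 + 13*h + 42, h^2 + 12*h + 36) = h + 6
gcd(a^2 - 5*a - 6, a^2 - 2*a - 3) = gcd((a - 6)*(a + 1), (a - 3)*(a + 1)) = a + 1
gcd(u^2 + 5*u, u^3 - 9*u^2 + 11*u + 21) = 1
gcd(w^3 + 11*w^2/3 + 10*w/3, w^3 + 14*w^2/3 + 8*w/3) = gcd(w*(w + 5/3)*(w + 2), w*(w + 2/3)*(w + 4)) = w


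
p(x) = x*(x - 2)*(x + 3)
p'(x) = x*(x - 2) + x*(x + 3) + (x - 2)*(x + 3) = 3*x^2 + 2*x - 6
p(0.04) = -0.24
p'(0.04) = -5.92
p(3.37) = 29.41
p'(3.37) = 34.81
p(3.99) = 55.50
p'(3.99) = 49.74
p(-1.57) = 8.02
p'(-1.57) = -1.75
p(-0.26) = 1.61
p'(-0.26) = -6.32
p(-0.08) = 0.49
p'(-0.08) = -6.14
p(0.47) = -2.50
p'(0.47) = -4.40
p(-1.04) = 6.20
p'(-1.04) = -4.84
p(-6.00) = -144.00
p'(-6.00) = 90.00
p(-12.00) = -1512.00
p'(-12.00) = 402.00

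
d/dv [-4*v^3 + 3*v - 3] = 3 - 12*v^2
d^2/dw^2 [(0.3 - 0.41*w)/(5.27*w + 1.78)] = 24.355832/(5.27*w + 1.78)^3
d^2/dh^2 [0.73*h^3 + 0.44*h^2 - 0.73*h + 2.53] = 4.38*h + 0.88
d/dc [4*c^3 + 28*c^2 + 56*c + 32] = 12*c^2 + 56*c + 56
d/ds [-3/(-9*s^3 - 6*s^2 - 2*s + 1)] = 3*(-27*s^2 - 12*s - 2)/(9*s^3 + 6*s^2 + 2*s - 1)^2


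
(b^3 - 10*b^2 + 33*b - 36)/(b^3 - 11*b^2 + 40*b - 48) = (b - 3)/(b - 4)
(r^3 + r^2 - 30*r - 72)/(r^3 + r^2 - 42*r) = (r^2 + 7*r + 12)/(r*(r + 7))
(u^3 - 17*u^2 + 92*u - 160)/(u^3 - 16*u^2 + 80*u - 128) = (u - 5)/(u - 4)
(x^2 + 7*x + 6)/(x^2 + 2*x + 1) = (x + 6)/(x + 1)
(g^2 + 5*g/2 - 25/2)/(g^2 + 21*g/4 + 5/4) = 2*(2*g - 5)/(4*g + 1)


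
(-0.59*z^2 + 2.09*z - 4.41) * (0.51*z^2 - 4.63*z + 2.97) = -0.3009*z^4 + 3.7976*z^3 - 13.6781*z^2 + 26.6256*z - 13.0977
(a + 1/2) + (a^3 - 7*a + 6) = a^3 - 6*a + 13/2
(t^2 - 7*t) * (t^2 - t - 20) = t^4 - 8*t^3 - 13*t^2 + 140*t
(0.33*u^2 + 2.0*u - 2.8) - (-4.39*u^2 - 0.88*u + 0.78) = 4.72*u^2 + 2.88*u - 3.58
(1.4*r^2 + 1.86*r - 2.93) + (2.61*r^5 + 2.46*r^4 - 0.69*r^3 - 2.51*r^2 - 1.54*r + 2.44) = 2.61*r^5 + 2.46*r^4 - 0.69*r^3 - 1.11*r^2 + 0.32*r - 0.49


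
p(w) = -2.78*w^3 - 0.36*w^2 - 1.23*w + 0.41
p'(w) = -8.34*w^2 - 0.72*w - 1.23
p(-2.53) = 46.24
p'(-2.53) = -52.79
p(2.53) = -50.03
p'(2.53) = -56.44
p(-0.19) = 0.65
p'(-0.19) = -1.39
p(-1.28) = 7.22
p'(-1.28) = -13.97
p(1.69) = -16.12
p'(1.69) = -26.27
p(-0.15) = 0.60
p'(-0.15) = -1.31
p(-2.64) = 52.30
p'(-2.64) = -57.46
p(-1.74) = 16.11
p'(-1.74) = -25.23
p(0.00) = 0.41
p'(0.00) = -1.23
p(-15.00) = 9320.36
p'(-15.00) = -1866.93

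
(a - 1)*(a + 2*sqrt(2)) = a^2 - a + 2*sqrt(2)*a - 2*sqrt(2)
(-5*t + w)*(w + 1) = -5*t*w - 5*t + w^2 + w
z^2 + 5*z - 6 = (z - 1)*(z + 6)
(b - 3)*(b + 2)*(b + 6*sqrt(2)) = b^3 - b^2 + 6*sqrt(2)*b^2 - 6*sqrt(2)*b - 6*b - 36*sqrt(2)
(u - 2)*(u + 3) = u^2 + u - 6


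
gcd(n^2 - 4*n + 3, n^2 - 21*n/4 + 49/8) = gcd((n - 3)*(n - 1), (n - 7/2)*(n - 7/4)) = 1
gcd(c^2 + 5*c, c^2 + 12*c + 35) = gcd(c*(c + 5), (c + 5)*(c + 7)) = c + 5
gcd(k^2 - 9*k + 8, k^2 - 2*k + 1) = k - 1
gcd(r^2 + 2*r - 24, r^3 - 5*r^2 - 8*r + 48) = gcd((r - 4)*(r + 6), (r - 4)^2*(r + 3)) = r - 4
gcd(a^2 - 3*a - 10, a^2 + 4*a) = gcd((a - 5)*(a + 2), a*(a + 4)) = 1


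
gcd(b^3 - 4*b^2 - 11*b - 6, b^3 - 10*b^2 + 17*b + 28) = b + 1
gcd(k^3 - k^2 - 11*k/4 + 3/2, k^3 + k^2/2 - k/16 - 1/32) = 1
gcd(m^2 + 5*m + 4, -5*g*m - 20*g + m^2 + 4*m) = m + 4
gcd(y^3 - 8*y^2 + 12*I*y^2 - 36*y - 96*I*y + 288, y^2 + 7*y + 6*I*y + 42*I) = y + 6*I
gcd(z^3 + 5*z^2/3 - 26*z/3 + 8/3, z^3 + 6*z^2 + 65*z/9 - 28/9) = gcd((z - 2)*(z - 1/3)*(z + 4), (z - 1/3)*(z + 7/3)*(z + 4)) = z^2 + 11*z/3 - 4/3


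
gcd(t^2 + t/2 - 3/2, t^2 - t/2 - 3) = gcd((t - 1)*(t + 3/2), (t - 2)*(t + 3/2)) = t + 3/2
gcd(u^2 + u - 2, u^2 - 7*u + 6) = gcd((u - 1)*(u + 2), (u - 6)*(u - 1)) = u - 1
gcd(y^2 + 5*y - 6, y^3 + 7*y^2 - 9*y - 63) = 1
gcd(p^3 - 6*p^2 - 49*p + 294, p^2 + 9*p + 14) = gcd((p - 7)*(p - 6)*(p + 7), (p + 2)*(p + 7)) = p + 7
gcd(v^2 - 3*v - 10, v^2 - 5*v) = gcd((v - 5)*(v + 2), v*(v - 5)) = v - 5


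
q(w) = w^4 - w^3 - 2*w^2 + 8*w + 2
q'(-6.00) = -940.00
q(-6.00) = 1394.00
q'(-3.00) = -115.00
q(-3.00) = 68.00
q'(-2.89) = -102.05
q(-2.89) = 56.07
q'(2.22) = 28.10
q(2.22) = 23.25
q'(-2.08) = -32.65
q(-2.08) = 4.42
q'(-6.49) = -1185.84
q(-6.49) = 1913.30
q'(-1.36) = -2.17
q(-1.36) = -6.64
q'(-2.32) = -48.82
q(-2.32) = 14.13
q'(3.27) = 102.70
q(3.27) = 86.15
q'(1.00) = 5.00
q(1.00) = 8.00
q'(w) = 4*w^3 - 3*w^2 - 4*w + 8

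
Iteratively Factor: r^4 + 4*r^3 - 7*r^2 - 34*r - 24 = (r + 4)*(r^3 - 7*r - 6) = (r + 1)*(r + 4)*(r^2 - r - 6) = (r + 1)*(r + 2)*(r + 4)*(r - 3)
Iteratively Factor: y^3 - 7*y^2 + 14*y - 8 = (y - 1)*(y^2 - 6*y + 8) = (y - 2)*(y - 1)*(y - 4)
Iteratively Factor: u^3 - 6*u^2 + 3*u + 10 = (u - 2)*(u^2 - 4*u - 5) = (u - 5)*(u - 2)*(u + 1)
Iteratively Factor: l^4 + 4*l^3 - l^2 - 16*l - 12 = (l + 2)*(l^3 + 2*l^2 - 5*l - 6) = (l + 2)*(l + 3)*(l^2 - l - 2) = (l + 1)*(l + 2)*(l + 3)*(l - 2)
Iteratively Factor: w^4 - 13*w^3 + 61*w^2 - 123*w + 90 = (w - 3)*(w^3 - 10*w^2 + 31*w - 30) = (w - 3)*(w - 2)*(w^2 - 8*w + 15) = (w - 5)*(w - 3)*(w - 2)*(w - 3)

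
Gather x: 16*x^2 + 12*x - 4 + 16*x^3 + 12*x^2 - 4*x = 16*x^3 + 28*x^2 + 8*x - 4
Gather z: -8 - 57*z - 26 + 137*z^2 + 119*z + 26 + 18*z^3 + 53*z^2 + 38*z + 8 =18*z^3 + 190*z^2 + 100*z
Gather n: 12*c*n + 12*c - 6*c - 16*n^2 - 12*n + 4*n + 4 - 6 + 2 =6*c - 16*n^2 + n*(12*c - 8)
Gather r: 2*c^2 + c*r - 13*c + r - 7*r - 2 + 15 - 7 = 2*c^2 - 13*c + r*(c - 6) + 6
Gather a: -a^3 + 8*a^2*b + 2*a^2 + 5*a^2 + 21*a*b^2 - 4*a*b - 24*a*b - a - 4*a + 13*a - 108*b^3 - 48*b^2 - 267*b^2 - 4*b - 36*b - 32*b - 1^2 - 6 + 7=-a^3 + a^2*(8*b + 7) + a*(21*b^2 - 28*b + 8) - 108*b^3 - 315*b^2 - 72*b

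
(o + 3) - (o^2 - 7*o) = -o^2 + 8*o + 3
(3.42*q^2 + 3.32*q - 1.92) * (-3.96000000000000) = -13.5432*q^2 - 13.1472*q + 7.6032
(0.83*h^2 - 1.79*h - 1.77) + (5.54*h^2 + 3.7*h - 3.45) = 6.37*h^2 + 1.91*h - 5.22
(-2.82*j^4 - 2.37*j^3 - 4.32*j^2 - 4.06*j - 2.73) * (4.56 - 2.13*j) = 6.0066*j^5 - 7.8111*j^4 - 1.6056*j^3 - 11.0514*j^2 - 12.6987*j - 12.4488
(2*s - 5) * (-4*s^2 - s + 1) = -8*s^3 + 18*s^2 + 7*s - 5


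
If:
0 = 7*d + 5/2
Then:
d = -5/14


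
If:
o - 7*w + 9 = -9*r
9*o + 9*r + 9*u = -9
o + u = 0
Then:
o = 7*w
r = -1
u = -7*w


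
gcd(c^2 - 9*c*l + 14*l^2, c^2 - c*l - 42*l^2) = c - 7*l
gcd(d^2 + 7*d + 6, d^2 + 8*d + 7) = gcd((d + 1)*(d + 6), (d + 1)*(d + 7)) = d + 1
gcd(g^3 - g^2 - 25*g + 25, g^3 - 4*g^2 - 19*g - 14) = 1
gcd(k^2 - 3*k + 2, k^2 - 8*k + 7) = k - 1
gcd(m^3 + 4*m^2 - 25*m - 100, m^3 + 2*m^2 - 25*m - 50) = m^2 - 25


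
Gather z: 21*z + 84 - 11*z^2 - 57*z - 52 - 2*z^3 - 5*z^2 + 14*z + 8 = -2*z^3 - 16*z^2 - 22*z + 40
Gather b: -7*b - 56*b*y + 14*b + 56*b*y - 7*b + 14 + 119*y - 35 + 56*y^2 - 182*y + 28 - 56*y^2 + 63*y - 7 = 0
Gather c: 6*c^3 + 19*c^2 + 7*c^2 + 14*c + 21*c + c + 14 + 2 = 6*c^3 + 26*c^2 + 36*c + 16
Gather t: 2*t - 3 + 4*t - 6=6*t - 9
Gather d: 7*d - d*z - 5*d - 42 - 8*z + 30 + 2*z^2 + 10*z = d*(2 - z) + 2*z^2 + 2*z - 12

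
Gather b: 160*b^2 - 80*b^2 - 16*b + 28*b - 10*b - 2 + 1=80*b^2 + 2*b - 1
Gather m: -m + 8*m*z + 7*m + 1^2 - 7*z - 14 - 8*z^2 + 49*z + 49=m*(8*z + 6) - 8*z^2 + 42*z + 36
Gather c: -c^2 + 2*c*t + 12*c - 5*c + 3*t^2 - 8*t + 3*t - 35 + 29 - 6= -c^2 + c*(2*t + 7) + 3*t^2 - 5*t - 12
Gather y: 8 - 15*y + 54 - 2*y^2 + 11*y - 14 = -2*y^2 - 4*y + 48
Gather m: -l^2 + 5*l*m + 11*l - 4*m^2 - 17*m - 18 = -l^2 + 11*l - 4*m^2 + m*(5*l - 17) - 18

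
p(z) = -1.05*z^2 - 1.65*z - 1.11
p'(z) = -2.1*z - 1.65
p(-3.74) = -9.63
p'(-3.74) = 6.20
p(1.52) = -6.04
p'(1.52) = -4.84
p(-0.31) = -0.70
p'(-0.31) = -1.00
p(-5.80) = -26.86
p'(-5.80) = 10.53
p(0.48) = -2.14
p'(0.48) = -2.66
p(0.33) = -1.77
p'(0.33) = -2.34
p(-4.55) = -15.34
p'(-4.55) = 7.90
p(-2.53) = -3.66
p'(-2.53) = 3.66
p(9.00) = -101.01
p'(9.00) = -20.55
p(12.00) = -172.11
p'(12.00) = -26.85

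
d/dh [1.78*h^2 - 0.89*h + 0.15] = 3.56*h - 0.89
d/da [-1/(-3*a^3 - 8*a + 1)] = (-9*a^2 - 8)/(3*a^3 + 8*a - 1)^2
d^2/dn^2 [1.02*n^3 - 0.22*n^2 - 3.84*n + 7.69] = 6.12*n - 0.44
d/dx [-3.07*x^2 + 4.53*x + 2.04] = 4.53 - 6.14*x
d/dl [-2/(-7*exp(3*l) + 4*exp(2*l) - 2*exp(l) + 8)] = (-42*exp(2*l) + 16*exp(l) - 4)*exp(l)/(7*exp(3*l) - 4*exp(2*l) + 2*exp(l) - 8)^2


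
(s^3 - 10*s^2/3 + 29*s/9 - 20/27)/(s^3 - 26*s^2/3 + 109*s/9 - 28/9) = (s - 5/3)/(s - 7)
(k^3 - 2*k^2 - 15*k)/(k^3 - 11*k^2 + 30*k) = (k + 3)/(k - 6)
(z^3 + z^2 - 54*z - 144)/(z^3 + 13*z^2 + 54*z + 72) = (z - 8)/(z + 4)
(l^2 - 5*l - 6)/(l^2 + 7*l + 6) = (l - 6)/(l + 6)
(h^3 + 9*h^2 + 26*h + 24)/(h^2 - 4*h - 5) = (h^3 + 9*h^2 + 26*h + 24)/(h^2 - 4*h - 5)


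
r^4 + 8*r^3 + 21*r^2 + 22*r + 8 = (r + 1)^2*(r + 2)*(r + 4)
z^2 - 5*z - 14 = (z - 7)*(z + 2)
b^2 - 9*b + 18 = (b - 6)*(b - 3)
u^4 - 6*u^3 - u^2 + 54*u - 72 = (u - 4)*(u - 3)*(u - 2)*(u + 3)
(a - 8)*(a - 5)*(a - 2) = a^3 - 15*a^2 + 66*a - 80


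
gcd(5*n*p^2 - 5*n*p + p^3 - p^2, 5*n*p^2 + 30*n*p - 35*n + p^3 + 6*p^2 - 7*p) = 5*n*p - 5*n + p^2 - p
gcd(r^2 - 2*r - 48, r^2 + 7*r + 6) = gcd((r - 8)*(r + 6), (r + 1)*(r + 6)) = r + 6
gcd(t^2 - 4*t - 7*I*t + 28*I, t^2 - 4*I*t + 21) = t - 7*I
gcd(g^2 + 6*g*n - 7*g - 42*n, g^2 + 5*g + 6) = 1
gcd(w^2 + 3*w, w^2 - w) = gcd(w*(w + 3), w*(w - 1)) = w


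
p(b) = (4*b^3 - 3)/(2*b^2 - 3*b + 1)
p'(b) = 12*b^2/(2*b^2 - 3*b + 1) + (3 - 4*b)*(4*b^3 - 3)/(2*b^2 - 3*b + 1)^2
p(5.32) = 14.39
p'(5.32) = 1.84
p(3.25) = 10.85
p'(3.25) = 1.47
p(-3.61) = -5.05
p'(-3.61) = 1.80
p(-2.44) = -3.02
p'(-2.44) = 1.63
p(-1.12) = -1.25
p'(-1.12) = 0.82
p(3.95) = 11.96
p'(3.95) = 1.68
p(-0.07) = -2.46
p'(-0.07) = -6.57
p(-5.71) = -8.97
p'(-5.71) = 1.91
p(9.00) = 21.42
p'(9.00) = 1.95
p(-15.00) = -27.22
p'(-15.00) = 1.99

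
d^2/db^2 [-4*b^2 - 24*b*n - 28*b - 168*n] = -8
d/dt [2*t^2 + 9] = 4*t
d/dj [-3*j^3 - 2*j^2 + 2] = j*(-9*j - 4)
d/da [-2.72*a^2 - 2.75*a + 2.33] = -5.44*a - 2.75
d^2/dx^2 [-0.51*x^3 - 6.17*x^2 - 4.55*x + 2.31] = -3.06*x - 12.34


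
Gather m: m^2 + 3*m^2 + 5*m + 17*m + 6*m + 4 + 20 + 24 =4*m^2 + 28*m + 48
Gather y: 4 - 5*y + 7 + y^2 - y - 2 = y^2 - 6*y + 9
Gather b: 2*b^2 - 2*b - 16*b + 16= 2*b^2 - 18*b + 16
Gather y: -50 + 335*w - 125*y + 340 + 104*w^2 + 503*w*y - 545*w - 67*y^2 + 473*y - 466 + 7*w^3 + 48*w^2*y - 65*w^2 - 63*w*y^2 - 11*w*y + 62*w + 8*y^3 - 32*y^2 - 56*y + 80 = 7*w^3 + 39*w^2 - 148*w + 8*y^3 + y^2*(-63*w - 99) + y*(48*w^2 + 492*w + 292) - 96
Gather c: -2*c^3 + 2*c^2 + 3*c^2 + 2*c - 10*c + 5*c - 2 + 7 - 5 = -2*c^3 + 5*c^2 - 3*c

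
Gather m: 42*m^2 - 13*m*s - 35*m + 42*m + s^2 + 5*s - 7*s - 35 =42*m^2 + m*(7 - 13*s) + s^2 - 2*s - 35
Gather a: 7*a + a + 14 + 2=8*a + 16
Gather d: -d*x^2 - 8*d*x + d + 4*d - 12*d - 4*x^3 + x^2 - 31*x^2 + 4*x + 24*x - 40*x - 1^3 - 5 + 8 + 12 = d*(-x^2 - 8*x - 7) - 4*x^3 - 30*x^2 - 12*x + 14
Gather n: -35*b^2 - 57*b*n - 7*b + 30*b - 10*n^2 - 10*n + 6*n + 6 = -35*b^2 + 23*b - 10*n^2 + n*(-57*b - 4) + 6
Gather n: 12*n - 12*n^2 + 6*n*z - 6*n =-12*n^2 + n*(6*z + 6)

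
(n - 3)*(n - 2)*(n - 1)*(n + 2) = n^4 - 4*n^3 - n^2 + 16*n - 12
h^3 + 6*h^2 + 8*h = h*(h + 2)*(h + 4)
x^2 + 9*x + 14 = (x + 2)*(x + 7)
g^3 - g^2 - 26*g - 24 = (g - 6)*(g + 1)*(g + 4)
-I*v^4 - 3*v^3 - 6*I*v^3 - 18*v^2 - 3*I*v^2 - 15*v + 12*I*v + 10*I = (v + 5)*(v - 2*I)*(v - I)*(-I*v - I)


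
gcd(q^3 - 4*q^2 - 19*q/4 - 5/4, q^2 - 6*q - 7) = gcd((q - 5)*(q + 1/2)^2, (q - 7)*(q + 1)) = 1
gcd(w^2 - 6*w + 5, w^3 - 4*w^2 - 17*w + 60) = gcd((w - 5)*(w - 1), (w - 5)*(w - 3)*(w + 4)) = w - 5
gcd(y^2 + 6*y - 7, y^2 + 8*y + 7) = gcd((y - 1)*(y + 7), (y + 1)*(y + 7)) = y + 7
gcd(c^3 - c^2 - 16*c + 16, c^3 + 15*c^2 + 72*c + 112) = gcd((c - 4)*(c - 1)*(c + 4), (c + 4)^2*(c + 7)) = c + 4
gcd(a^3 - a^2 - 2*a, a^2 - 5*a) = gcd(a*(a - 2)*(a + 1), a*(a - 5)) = a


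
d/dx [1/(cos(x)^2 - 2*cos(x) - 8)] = 2*(cos(x) - 1)*sin(x)/(sin(x)^2 + 2*cos(x) + 7)^2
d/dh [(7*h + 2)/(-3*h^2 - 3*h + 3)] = (-7*h^2 - 7*h + (2*h + 1)*(7*h + 2) + 7)/(3*(h^2 + h - 1)^2)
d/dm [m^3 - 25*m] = 3*m^2 - 25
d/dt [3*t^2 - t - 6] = 6*t - 1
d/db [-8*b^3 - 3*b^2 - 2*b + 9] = -24*b^2 - 6*b - 2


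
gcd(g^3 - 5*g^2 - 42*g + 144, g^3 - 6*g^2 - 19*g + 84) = g - 3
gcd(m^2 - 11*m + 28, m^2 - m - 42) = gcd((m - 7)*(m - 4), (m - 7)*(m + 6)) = m - 7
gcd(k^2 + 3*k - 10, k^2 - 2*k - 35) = k + 5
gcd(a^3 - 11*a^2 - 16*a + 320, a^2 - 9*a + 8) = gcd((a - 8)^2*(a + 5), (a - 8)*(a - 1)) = a - 8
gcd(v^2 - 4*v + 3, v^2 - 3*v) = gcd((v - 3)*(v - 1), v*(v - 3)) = v - 3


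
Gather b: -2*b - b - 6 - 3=-3*b - 9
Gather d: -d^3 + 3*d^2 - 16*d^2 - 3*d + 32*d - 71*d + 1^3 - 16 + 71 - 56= -d^3 - 13*d^2 - 42*d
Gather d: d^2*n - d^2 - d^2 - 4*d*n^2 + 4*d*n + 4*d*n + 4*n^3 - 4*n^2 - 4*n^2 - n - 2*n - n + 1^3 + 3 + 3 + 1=d^2*(n - 2) + d*(-4*n^2 + 8*n) + 4*n^3 - 8*n^2 - 4*n + 8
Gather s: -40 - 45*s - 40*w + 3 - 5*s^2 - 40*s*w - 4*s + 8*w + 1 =-5*s^2 + s*(-40*w - 49) - 32*w - 36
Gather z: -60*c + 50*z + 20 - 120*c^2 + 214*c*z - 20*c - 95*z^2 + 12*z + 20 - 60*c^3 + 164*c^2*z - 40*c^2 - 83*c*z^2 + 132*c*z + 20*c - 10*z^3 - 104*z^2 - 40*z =-60*c^3 - 160*c^2 - 60*c - 10*z^3 + z^2*(-83*c - 199) + z*(164*c^2 + 346*c + 22) + 40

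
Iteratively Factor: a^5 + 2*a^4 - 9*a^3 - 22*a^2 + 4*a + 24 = (a - 3)*(a^4 + 5*a^3 + 6*a^2 - 4*a - 8) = (a - 3)*(a + 2)*(a^3 + 3*a^2 - 4) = (a - 3)*(a + 2)^2*(a^2 + a - 2) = (a - 3)*(a - 1)*(a + 2)^2*(a + 2)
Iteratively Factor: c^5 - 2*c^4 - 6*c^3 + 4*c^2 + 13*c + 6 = (c + 1)*(c^4 - 3*c^3 - 3*c^2 + 7*c + 6) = (c - 3)*(c + 1)*(c^3 - 3*c - 2) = (c - 3)*(c - 2)*(c + 1)*(c^2 + 2*c + 1) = (c - 3)*(c - 2)*(c + 1)^2*(c + 1)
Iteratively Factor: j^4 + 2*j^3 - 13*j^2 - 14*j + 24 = (j - 3)*(j^3 + 5*j^2 + 2*j - 8) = (j - 3)*(j - 1)*(j^2 + 6*j + 8) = (j - 3)*(j - 1)*(j + 2)*(j + 4)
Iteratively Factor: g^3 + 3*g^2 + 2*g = (g)*(g^2 + 3*g + 2) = g*(g + 2)*(g + 1)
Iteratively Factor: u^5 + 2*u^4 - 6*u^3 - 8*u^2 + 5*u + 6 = (u - 2)*(u^4 + 4*u^3 + 2*u^2 - 4*u - 3) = (u - 2)*(u + 1)*(u^3 + 3*u^2 - u - 3) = (u - 2)*(u + 1)^2*(u^2 + 2*u - 3) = (u - 2)*(u - 1)*(u + 1)^2*(u + 3)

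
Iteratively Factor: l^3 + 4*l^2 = (l)*(l^2 + 4*l) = l^2*(l + 4)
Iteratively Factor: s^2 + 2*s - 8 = (s + 4)*(s - 2)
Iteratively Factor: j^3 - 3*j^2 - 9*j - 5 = (j + 1)*(j^2 - 4*j - 5) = (j - 5)*(j + 1)*(j + 1)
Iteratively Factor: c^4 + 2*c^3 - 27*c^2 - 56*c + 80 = (c + 4)*(c^3 - 2*c^2 - 19*c + 20) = (c + 4)^2*(c^2 - 6*c + 5) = (c - 1)*(c + 4)^2*(c - 5)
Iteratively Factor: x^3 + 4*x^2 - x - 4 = (x + 1)*(x^2 + 3*x - 4) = (x + 1)*(x + 4)*(x - 1)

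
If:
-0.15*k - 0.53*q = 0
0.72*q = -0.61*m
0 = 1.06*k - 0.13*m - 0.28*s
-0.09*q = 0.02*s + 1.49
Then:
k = -31.61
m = -10.56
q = 8.95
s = -114.75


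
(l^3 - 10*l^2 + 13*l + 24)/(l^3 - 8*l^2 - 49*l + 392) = (l^2 - 2*l - 3)/(l^2 - 49)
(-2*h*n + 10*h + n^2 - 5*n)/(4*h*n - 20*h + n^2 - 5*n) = (-2*h + n)/(4*h + n)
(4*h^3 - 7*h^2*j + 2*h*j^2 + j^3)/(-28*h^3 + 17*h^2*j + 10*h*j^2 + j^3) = (-h + j)/(7*h + j)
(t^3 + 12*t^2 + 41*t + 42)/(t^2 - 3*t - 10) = (t^2 + 10*t + 21)/(t - 5)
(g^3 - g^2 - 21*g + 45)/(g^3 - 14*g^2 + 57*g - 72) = (g + 5)/(g - 8)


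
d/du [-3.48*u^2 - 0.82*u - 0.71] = -6.96*u - 0.82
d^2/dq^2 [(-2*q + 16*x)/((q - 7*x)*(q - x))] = 4*(-q^3 + 24*q^2*x - 171*q*x^2 + 400*x^3)/(q^6 - 24*q^5*x + 213*q^4*x^2 - 848*q^3*x^3 + 1491*q^2*x^4 - 1176*q*x^5 + 343*x^6)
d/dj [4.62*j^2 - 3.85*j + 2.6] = 9.24*j - 3.85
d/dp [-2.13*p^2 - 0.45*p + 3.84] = -4.26*p - 0.45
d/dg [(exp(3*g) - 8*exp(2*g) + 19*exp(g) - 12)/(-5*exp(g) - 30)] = 2*(-exp(3*g) - 5*exp(2*g) + 48*exp(g) - 63)*exp(g)/(5*(exp(2*g) + 12*exp(g) + 36))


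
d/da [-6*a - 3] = -6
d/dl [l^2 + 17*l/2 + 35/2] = 2*l + 17/2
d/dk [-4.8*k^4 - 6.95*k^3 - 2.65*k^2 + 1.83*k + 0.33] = -19.2*k^3 - 20.85*k^2 - 5.3*k + 1.83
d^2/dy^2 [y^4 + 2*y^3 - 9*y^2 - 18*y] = 12*y^2 + 12*y - 18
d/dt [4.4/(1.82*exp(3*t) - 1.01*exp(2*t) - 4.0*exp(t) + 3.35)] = (-24.024*exp(2*t) + 8.888*exp(t) + 17.6)*exp(t)/(1.82*exp(3*t) - 1.01*exp(2*t) - 4.0*exp(t) + 3.35)^2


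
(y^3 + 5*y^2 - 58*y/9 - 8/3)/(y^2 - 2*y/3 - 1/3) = (y^2 + 14*y/3 - 8)/(y - 1)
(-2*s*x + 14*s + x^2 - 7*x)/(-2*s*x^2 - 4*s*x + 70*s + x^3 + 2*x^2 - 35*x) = (x - 7)/(x^2 + 2*x - 35)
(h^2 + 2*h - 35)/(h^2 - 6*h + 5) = (h + 7)/(h - 1)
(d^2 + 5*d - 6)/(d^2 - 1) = (d + 6)/(d + 1)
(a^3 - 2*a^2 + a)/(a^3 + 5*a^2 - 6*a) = (a - 1)/(a + 6)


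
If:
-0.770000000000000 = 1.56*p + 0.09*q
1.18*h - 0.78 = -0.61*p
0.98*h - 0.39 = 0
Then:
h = 0.40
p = 0.51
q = -17.38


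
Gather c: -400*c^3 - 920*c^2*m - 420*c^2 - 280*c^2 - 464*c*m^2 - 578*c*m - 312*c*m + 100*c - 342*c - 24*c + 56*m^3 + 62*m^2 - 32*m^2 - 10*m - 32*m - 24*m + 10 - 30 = -400*c^3 + c^2*(-920*m - 700) + c*(-464*m^2 - 890*m - 266) + 56*m^3 + 30*m^2 - 66*m - 20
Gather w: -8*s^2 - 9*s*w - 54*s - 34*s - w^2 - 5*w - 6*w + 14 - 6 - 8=-8*s^2 - 88*s - w^2 + w*(-9*s - 11)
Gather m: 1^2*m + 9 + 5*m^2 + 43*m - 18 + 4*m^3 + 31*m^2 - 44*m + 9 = 4*m^3 + 36*m^2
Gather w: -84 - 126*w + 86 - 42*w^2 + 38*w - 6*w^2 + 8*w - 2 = -48*w^2 - 80*w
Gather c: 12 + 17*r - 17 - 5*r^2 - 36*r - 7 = -5*r^2 - 19*r - 12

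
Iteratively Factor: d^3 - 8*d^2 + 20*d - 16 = (d - 2)*(d^2 - 6*d + 8) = (d - 4)*(d - 2)*(d - 2)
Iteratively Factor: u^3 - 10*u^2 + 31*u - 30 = (u - 3)*(u^2 - 7*u + 10) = (u - 3)*(u - 2)*(u - 5)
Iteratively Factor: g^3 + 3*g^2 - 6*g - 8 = (g + 4)*(g^2 - g - 2) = (g - 2)*(g + 4)*(g + 1)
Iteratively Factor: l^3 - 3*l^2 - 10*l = (l - 5)*(l^2 + 2*l) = l*(l - 5)*(l + 2)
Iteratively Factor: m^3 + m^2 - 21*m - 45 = (m + 3)*(m^2 - 2*m - 15) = (m - 5)*(m + 3)*(m + 3)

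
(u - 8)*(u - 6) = u^2 - 14*u + 48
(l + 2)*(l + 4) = l^2 + 6*l + 8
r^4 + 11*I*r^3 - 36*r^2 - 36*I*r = r*(r + 2*I)*(r + 3*I)*(r + 6*I)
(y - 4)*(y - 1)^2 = y^3 - 6*y^2 + 9*y - 4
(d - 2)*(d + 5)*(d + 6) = d^3 + 9*d^2 + 8*d - 60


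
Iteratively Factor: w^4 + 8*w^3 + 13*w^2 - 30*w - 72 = (w + 4)*(w^3 + 4*w^2 - 3*w - 18) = (w + 3)*(w + 4)*(w^2 + w - 6) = (w - 2)*(w + 3)*(w + 4)*(w + 3)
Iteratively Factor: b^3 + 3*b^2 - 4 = (b + 2)*(b^2 + b - 2) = (b - 1)*(b + 2)*(b + 2)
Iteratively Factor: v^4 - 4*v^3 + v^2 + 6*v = (v - 2)*(v^3 - 2*v^2 - 3*v) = (v - 3)*(v - 2)*(v^2 + v) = v*(v - 3)*(v - 2)*(v + 1)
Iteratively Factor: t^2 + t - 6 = (t - 2)*(t + 3)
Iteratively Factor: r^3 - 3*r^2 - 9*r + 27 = (r - 3)*(r^2 - 9) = (r - 3)^2*(r + 3)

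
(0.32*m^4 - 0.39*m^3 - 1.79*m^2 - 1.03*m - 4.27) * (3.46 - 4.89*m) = -1.5648*m^5 + 3.0143*m^4 + 7.4037*m^3 - 1.1567*m^2 + 17.3165*m - 14.7742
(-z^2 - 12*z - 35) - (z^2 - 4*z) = -2*z^2 - 8*z - 35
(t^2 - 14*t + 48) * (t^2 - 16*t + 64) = t^4 - 30*t^3 + 336*t^2 - 1664*t + 3072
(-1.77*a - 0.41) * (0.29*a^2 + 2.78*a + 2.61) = -0.5133*a^3 - 5.0395*a^2 - 5.7595*a - 1.0701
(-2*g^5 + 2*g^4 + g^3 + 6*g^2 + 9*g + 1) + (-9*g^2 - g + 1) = -2*g^5 + 2*g^4 + g^3 - 3*g^2 + 8*g + 2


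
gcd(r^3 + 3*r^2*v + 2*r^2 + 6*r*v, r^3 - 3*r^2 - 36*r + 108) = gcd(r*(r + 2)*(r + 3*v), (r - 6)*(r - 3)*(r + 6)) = 1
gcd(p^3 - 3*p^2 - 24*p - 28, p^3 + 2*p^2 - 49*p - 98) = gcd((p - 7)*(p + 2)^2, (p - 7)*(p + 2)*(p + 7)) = p^2 - 5*p - 14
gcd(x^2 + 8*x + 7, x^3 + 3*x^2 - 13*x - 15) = x + 1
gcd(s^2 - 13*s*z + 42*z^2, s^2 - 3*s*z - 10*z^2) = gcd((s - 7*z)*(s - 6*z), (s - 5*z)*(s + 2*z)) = 1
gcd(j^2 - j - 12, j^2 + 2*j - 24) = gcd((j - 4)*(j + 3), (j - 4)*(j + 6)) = j - 4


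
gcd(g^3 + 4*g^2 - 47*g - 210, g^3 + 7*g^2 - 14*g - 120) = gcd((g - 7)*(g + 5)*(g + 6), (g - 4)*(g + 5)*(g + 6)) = g^2 + 11*g + 30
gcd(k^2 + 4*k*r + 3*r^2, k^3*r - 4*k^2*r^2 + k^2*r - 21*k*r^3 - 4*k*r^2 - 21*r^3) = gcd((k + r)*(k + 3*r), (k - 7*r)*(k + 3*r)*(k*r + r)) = k + 3*r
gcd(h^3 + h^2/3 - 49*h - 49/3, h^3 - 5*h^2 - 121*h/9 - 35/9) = h^2 - 20*h/3 - 7/3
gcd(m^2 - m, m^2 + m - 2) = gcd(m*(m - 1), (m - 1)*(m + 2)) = m - 1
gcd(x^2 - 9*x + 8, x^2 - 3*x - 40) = x - 8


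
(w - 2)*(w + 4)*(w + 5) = w^3 + 7*w^2 + 2*w - 40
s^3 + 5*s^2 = s^2*(s + 5)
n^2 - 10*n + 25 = (n - 5)^2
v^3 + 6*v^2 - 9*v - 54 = (v - 3)*(v + 3)*(v + 6)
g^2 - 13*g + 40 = (g - 8)*(g - 5)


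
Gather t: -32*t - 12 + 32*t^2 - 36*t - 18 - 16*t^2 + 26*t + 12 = 16*t^2 - 42*t - 18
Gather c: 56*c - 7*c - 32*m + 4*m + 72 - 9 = 49*c - 28*m + 63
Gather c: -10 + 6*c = 6*c - 10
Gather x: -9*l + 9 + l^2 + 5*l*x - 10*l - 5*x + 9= l^2 - 19*l + x*(5*l - 5) + 18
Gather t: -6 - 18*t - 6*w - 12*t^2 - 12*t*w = -12*t^2 + t*(-12*w - 18) - 6*w - 6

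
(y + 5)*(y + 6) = y^2 + 11*y + 30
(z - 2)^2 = z^2 - 4*z + 4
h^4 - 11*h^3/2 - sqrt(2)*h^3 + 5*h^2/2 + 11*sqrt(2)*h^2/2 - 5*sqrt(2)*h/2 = h*(h - 5)*(h - 1/2)*(h - sqrt(2))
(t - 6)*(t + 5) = t^2 - t - 30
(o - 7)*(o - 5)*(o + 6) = o^3 - 6*o^2 - 37*o + 210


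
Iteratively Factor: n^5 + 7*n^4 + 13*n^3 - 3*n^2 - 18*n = (n + 3)*(n^4 + 4*n^3 + n^2 - 6*n) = (n + 2)*(n + 3)*(n^3 + 2*n^2 - 3*n) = (n + 2)*(n + 3)^2*(n^2 - n) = (n - 1)*(n + 2)*(n + 3)^2*(n)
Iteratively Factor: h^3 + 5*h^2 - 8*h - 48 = (h + 4)*(h^2 + h - 12) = (h - 3)*(h + 4)*(h + 4)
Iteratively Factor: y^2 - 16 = (y - 4)*(y + 4)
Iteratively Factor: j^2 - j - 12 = (j - 4)*(j + 3)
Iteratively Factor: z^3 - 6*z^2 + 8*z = (z)*(z^2 - 6*z + 8) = z*(z - 2)*(z - 4)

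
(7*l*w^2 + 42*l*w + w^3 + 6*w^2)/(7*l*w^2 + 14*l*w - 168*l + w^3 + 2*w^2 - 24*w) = w/(w - 4)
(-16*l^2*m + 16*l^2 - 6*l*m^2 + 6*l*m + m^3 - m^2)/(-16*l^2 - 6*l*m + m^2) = m - 1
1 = 1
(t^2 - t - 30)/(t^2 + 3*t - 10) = (t - 6)/(t - 2)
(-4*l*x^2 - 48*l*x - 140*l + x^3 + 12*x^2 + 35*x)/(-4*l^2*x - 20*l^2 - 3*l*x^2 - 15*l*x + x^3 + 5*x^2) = (x + 7)/(l + x)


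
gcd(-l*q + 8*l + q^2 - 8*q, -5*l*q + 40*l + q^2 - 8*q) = q - 8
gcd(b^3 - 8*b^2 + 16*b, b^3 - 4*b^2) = b^2 - 4*b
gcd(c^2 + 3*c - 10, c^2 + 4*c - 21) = 1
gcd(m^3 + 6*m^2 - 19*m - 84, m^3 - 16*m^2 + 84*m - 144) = m - 4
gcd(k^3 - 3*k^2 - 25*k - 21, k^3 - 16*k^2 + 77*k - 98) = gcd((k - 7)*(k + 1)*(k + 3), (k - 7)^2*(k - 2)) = k - 7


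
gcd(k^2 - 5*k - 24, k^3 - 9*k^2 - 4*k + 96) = k^2 - 5*k - 24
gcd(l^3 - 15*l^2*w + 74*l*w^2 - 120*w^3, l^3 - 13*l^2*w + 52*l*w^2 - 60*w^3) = l^2 - 11*l*w + 30*w^2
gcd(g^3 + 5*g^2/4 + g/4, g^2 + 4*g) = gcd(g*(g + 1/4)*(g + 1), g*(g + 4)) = g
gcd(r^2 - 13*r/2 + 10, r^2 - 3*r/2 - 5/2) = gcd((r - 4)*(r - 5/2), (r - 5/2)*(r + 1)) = r - 5/2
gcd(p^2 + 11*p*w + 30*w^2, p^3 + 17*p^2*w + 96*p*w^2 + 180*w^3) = p^2 + 11*p*w + 30*w^2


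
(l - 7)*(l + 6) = l^2 - l - 42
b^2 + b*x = b*(b + x)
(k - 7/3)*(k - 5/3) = k^2 - 4*k + 35/9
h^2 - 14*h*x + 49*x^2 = (h - 7*x)^2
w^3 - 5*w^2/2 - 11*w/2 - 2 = (w - 4)*(w + 1/2)*(w + 1)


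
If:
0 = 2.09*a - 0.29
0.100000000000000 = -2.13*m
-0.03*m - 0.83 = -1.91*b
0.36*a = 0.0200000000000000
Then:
No Solution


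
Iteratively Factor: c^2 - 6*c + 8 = (c - 2)*(c - 4)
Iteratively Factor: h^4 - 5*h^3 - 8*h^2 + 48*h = (h - 4)*(h^3 - h^2 - 12*h) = (h - 4)^2*(h^2 + 3*h) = h*(h - 4)^2*(h + 3)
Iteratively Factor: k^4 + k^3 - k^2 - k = (k - 1)*(k^3 + 2*k^2 + k) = k*(k - 1)*(k^2 + 2*k + 1) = k*(k - 1)*(k + 1)*(k + 1)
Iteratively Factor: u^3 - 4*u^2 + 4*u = (u - 2)*(u^2 - 2*u) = (u - 2)^2*(u)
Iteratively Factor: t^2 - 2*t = (t)*(t - 2)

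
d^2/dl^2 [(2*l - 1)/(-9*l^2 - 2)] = 18*(36*l^2*(1 - 2*l) + (6*l - 1)*(9*l^2 + 2))/(9*l^2 + 2)^3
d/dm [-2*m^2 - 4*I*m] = -4*m - 4*I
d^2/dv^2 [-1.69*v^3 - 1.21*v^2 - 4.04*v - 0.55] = -10.14*v - 2.42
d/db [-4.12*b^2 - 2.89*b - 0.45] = -8.24*b - 2.89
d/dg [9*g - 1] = 9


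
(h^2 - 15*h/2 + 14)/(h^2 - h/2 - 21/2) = (h - 4)/(h + 3)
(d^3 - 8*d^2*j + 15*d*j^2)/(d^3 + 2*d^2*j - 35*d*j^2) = (d - 3*j)/(d + 7*j)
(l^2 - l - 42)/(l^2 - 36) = (l - 7)/(l - 6)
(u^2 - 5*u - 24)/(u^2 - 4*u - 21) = (u - 8)/(u - 7)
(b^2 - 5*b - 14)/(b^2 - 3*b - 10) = (b - 7)/(b - 5)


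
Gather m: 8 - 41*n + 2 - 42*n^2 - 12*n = -42*n^2 - 53*n + 10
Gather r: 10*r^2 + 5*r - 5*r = 10*r^2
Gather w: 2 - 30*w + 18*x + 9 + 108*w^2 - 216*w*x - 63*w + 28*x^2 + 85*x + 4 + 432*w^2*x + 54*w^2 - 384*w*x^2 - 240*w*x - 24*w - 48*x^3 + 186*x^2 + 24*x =w^2*(432*x + 162) + w*(-384*x^2 - 456*x - 117) - 48*x^3 + 214*x^2 + 127*x + 15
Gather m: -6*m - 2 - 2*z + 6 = -6*m - 2*z + 4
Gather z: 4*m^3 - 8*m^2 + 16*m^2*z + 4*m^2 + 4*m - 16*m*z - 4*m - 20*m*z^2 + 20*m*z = 4*m^3 - 4*m^2 - 20*m*z^2 + z*(16*m^2 + 4*m)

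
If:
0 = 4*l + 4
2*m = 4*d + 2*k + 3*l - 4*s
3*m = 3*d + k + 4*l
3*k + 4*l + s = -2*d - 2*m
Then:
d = 8*s - 23/6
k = 6 - 9*s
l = -1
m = 5*s - 19/6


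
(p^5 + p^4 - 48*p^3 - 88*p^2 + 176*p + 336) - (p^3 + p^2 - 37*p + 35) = p^5 + p^4 - 49*p^3 - 89*p^2 + 213*p + 301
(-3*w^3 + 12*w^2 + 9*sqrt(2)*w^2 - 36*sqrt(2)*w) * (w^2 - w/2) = -3*w^5 + 9*sqrt(2)*w^4 + 27*w^4/2 - 81*sqrt(2)*w^3/2 - 6*w^3 + 18*sqrt(2)*w^2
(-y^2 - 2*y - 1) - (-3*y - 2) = -y^2 + y + 1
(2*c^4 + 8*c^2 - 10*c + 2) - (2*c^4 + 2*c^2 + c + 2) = 6*c^2 - 11*c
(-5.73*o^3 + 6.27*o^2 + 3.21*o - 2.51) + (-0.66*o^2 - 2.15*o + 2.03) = -5.73*o^3 + 5.61*o^2 + 1.06*o - 0.48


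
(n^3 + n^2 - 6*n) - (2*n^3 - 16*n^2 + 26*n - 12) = -n^3 + 17*n^2 - 32*n + 12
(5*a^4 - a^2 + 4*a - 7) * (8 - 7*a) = -35*a^5 + 40*a^4 + 7*a^3 - 36*a^2 + 81*a - 56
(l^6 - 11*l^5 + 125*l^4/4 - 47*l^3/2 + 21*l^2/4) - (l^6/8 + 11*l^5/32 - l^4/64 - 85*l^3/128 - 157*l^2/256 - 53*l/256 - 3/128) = 7*l^6/8 - 363*l^5/32 + 2001*l^4/64 - 2923*l^3/128 + 1501*l^2/256 + 53*l/256 + 3/128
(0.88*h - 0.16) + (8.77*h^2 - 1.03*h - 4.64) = 8.77*h^2 - 0.15*h - 4.8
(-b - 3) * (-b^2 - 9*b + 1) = b^3 + 12*b^2 + 26*b - 3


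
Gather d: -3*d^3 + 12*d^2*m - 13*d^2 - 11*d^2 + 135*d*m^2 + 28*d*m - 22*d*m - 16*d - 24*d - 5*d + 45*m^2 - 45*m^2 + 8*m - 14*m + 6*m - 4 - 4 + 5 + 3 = -3*d^3 + d^2*(12*m - 24) + d*(135*m^2 + 6*m - 45)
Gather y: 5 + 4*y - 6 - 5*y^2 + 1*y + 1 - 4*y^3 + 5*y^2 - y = -4*y^3 + 4*y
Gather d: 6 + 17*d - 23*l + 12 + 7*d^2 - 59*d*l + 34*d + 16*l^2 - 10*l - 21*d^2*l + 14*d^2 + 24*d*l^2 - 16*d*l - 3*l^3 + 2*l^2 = d^2*(21 - 21*l) + d*(24*l^2 - 75*l + 51) - 3*l^3 + 18*l^2 - 33*l + 18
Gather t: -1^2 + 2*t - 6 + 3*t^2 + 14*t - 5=3*t^2 + 16*t - 12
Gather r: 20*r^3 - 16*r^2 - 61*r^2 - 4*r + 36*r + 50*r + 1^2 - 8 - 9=20*r^3 - 77*r^2 + 82*r - 16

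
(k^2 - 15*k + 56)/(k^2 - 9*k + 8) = (k - 7)/(k - 1)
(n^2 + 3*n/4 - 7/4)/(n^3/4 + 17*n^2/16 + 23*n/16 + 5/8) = 4*(4*n^2 + 3*n - 7)/(4*n^3 + 17*n^2 + 23*n + 10)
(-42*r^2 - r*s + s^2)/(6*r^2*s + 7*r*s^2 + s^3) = (-7*r + s)/(s*(r + s))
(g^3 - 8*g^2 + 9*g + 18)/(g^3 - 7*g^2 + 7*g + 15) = (g - 6)/(g - 5)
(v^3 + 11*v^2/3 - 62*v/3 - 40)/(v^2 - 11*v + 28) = (v^2 + 23*v/3 + 10)/(v - 7)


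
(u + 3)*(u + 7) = u^2 + 10*u + 21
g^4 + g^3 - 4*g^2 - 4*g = g*(g - 2)*(g + 1)*(g + 2)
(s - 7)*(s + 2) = s^2 - 5*s - 14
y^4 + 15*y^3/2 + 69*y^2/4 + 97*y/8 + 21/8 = (y + 1/2)^2*(y + 3)*(y + 7/2)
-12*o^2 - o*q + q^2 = (-4*o + q)*(3*o + q)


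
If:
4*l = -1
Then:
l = -1/4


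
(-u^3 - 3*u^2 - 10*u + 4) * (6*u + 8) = -6*u^4 - 26*u^3 - 84*u^2 - 56*u + 32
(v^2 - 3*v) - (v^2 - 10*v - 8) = 7*v + 8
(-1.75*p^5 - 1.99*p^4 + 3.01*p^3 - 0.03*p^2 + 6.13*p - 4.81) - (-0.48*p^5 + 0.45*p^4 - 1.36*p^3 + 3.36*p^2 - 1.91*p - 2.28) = -1.27*p^5 - 2.44*p^4 + 4.37*p^3 - 3.39*p^2 + 8.04*p - 2.53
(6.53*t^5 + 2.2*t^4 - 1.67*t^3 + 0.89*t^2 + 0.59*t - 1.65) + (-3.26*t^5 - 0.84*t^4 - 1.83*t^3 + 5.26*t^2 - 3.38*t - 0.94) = 3.27*t^5 + 1.36*t^4 - 3.5*t^3 + 6.15*t^2 - 2.79*t - 2.59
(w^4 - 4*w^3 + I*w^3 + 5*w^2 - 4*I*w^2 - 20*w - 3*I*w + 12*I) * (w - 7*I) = w^5 - 4*w^4 - 6*I*w^4 + 12*w^3 + 24*I*w^3 - 48*w^2 - 38*I*w^2 - 21*w + 152*I*w + 84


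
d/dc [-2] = 0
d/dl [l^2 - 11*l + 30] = 2*l - 11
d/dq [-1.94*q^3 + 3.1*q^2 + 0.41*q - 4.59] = -5.82*q^2 + 6.2*q + 0.41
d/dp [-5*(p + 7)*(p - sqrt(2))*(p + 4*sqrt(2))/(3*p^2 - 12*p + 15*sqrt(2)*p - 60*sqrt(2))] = 5*(-p^4 - 10*sqrt(2)*p^3 + 8*p^3 - 10*p^2 + 58*sqrt(2)*p^2 + 128*p + 280*sqrt(2)*p - 440*sqrt(2) + 1064)/(3*(p^4 - 8*p^3 + 10*sqrt(2)*p^3 - 80*sqrt(2)*p^2 + 66*p^2 - 400*p + 160*sqrt(2)*p + 800))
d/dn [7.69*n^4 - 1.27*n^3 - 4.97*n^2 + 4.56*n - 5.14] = 30.76*n^3 - 3.81*n^2 - 9.94*n + 4.56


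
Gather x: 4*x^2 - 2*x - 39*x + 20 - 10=4*x^2 - 41*x + 10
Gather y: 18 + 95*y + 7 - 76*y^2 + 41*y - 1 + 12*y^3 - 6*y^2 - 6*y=12*y^3 - 82*y^2 + 130*y + 24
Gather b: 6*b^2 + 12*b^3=12*b^3 + 6*b^2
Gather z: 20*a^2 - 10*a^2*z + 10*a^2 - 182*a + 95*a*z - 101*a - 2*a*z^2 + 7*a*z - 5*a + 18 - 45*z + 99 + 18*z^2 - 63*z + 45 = 30*a^2 - 288*a + z^2*(18 - 2*a) + z*(-10*a^2 + 102*a - 108) + 162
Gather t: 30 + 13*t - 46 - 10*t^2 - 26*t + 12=-10*t^2 - 13*t - 4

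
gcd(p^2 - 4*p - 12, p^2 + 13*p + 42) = 1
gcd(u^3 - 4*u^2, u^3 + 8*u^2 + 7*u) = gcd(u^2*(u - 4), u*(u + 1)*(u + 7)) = u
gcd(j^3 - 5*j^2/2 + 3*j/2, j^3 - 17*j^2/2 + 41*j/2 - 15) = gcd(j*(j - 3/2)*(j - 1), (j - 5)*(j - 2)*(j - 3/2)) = j - 3/2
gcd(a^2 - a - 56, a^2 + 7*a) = a + 7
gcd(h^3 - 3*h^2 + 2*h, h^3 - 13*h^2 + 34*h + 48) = 1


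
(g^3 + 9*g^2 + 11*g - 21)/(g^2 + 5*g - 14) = (g^2 + 2*g - 3)/(g - 2)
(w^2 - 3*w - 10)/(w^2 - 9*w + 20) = (w + 2)/(w - 4)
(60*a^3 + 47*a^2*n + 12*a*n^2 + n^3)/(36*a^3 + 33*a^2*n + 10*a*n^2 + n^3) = (5*a + n)/(3*a + n)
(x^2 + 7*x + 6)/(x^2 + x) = (x + 6)/x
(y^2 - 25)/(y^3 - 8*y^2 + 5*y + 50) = (y + 5)/(y^2 - 3*y - 10)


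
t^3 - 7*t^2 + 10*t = t*(t - 5)*(t - 2)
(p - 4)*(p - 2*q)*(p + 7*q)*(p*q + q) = p^4*q + 5*p^3*q^2 - 3*p^3*q - 14*p^2*q^3 - 15*p^2*q^2 - 4*p^2*q + 42*p*q^3 - 20*p*q^2 + 56*q^3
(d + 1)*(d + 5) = d^2 + 6*d + 5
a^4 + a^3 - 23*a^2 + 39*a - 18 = (a - 3)*(a - 1)^2*(a + 6)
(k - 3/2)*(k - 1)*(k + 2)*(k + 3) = k^4 + 5*k^3/2 - 5*k^2 - 15*k/2 + 9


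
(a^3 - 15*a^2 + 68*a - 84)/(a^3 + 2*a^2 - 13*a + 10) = (a^2 - 13*a + 42)/(a^2 + 4*a - 5)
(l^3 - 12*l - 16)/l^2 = l - 12/l - 16/l^2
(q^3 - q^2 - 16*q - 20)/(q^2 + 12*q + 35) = (q^3 - q^2 - 16*q - 20)/(q^2 + 12*q + 35)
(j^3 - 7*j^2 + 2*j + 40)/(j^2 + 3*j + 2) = (j^2 - 9*j + 20)/(j + 1)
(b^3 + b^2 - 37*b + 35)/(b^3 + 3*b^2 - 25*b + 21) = (b - 5)/(b - 3)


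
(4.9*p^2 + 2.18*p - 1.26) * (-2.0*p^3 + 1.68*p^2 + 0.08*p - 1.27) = -9.8*p^5 + 3.872*p^4 + 6.5744*p^3 - 8.1654*p^2 - 2.8694*p + 1.6002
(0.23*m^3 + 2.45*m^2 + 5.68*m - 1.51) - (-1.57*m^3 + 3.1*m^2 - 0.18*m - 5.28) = 1.8*m^3 - 0.65*m^2 + 5.86*m + 3.77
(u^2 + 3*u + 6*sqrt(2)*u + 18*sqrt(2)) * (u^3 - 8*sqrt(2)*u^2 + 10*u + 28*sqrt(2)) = u^5 - 2*sqrt(2)*u^4 + 3*u^4 - 86*u^3 - 6*sqrt(2)*u^3 - 258*u^2 + 88*sqrt(2)*u^2 + 336*u + 264*sqrt(2)*u + 1008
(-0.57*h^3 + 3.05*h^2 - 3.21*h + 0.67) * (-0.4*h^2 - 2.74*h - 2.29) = 0.228*h^5 + 0.3418*h^4 - 5.7677*h^3 + 1.5429*h^2 + 5.5151*h - 1.5343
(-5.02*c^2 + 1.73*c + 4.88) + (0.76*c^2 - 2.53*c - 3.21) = -4.26*c^2 - 0.8*c + 1.67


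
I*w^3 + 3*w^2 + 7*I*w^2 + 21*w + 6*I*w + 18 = (w + 6)*(w - 3*I)*(I*w + I)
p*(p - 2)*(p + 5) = p^3 + 3*p^2 - 10*p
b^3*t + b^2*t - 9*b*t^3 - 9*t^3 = (b - 3*t)*(b + 3*t)*(b*t + t)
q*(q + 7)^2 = q^3 + 14*q^2 + 49*q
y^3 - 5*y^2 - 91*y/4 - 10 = (y - 8)*(y + 1/2)*(y + 5/2)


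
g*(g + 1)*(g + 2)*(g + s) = g^4 + g^3*s + 3*g^3 + 3*g^2*s + 2*g^2 + 2*g*s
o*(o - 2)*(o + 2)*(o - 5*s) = o^4 - 5*o^3*s - 4*o^2 + 20*o*s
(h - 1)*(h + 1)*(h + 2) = h^3 + 2*h^2 - h - 2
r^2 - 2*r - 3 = (r - 3)*(r + 1)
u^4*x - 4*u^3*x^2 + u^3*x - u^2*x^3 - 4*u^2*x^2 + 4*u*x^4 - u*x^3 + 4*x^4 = (u - 4*x)*(u - x)*(u + x)*(u*x + x)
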